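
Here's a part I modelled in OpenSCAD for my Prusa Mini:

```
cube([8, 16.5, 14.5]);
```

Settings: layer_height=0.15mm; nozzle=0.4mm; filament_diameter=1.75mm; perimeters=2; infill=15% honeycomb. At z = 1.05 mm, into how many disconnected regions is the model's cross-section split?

At z = 1.05 mm: the cube is present — its section is the full 8×16.5 rectangle. The result has 1 disconnected region.

1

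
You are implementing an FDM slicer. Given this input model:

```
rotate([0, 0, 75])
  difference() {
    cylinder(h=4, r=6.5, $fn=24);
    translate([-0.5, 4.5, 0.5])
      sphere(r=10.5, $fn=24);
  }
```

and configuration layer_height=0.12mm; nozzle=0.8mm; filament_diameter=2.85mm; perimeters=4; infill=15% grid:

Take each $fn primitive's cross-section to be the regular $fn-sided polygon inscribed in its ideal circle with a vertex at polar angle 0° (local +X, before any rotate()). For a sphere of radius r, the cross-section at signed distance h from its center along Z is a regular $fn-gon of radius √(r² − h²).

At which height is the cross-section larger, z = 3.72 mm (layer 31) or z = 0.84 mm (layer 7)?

Layer 31 (z = 3.72): the r=6.5 cylinder gives a regular 24-gon of circumradius 6.5 (constant along its height) (area = (24/2)·6.500²·sin(360°/24) = 131.22 mm²); the sphere at (-0.5, 4.5): section is a regular 24-gon, circumradius = √(r²−h²) = √(10.5²−3.22²) = 9.994 (area = (24/2)·9.994²·sin(360°/24) = 310.22 mm²); Taking the first minus the rest: starting from the r=6.5 cylinder (131.22 mm²), the r=10.5 sphere at (-0.5, 4.5) partially overlaps it — only the 123.52 mm² overlap (of its 310.22 mm²) is removed, clipping the outline — area = 7.71 mm²; (rotated 75° about Z; rotation is an isometry so areas/perimeters/island counts are preserved). So its area = 7.71 mm². Layer 7 (z = 0.84): the r=6.5 cylinder contributes a regular 24-gon of circumradius 6.5 (area = (24/2)·6.500²·sin(360°/24) = 131.22 mm²); the sphere at (-0.5, 4.5): section is a regular 24-gon, circumradius = √(r²−h²) = √(10.5²−0.34²) = 10.494 (area = (24/2)·10.494²·sin(360°/24) = 342.06 mm²); Taking the first minus the rest: starting from the r=6.5 cylinder (131.22 mm²), the r=10.5 sphere at (-0.5, 4.5) partially overlaps it — only the 128.20 mm² overlap (of its 342.06 mm²) is removed, clipping the outline — area = 3.03 mm²; (whole slice rotated 75° about Z — lengths, areas and connectivity unchanged). So its area = 3.03 mm². Layer 31 is larger (7.71 vs 3.03 mm²).

layer 31 (z = 3.72 mm)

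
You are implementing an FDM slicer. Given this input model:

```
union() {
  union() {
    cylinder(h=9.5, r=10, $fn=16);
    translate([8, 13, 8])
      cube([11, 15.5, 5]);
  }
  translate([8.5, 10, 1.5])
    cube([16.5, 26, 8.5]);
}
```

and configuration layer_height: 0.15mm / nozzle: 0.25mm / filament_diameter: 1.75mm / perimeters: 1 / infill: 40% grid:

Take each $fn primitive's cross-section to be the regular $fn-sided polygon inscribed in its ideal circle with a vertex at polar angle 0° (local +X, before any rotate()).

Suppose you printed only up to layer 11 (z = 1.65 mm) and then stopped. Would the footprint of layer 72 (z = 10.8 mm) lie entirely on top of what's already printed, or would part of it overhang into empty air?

part overhangs

Compare the two slices. At z = 1.65: the cylinder: section is a regular 16-gon, circumradius r=10 (area = (16/2)·10.000²·sin(360°/16) = 306.15 mm²); the cube at (8, 13) is not intersected at this z (z outside [8, 13]); Merging all regions: only the r=10 cylinder is present, so the union is just that shape — area = 306.15 mm²; the 16.5×26 cube at (8.5, 10) contributes its full rectangle (area 429.00 mm²); Taking the union: the 2 present regions are separate (no shared area or edge), so areas and boundary lengths simply add and each stays a separate island — area = 735.15 mm². At z = 10.8: the cylinder is absent (z outside [0, 9.5]); the cube at (8, 13) (footprint 11×15.5) is included at this height (area 170.50 mm²); Taking the union: only the 11×15.5 cube at (8, 13) is present, so the union is just that shape — area = 170.50 mm²; the cube at (8.5, 10) does not reach this height (z outside [1.5, 10]); Merging all regions: only the result so far is present, so the union is just that shape — area = 170.50 mm². Checking containment: at z = 10.8 the cross-section extends beyond the z = 1.65 cross-section by about 7.75 mm².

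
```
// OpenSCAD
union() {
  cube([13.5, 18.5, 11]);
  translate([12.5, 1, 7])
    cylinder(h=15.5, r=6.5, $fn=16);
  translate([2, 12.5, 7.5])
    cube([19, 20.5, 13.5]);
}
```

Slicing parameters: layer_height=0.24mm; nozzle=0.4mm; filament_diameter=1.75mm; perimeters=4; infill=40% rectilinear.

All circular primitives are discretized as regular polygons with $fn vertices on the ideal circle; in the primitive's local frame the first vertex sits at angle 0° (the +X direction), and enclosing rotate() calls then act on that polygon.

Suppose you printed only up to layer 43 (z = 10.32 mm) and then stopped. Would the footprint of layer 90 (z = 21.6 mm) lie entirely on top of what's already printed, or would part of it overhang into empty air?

Compare the two slices. At z = 10.32: the 13.5×18.5 cube contributes its full rectangle (area 249.75 mm²); the r=6.5 cylinder at (12.5, 1) gives a regular 16-gon of circumradius 6.5 (constant along its height) (area = (16/2)·6.500²·sin(360°/16) = 129.35 mm²); the cube at (2, 12.5) is present — its section is the full 19×20.5 rectangle (area 389.50 mm²); Taking the union: the regions partially overlap — summed areas 768.60 mm² minus the doubly-counted overlap 115.14 mm² gives 653.46 mm² — area = 653.46 mm². At z = 21.6: the cube is not intersected at this z (z outside [0, 11]); the r=6.5 cylinder at (12.5, 1) gives a regular 16-gon of circumradius 6.5 (constant along its height) (area = (16/2)·6.500²·sin(360°/16) = 129.35 mm²); the cube at (2, 12.5) is not intersected at this z (z outside [7.5, 21]); Combining (union): only the r=6.5 cylinder at (12.5, 1) is present, so the union is just that shape — area = 129.35 mm². Checking containment: the cross-section at z = 21.6 is a subset of the cross-section at z = 10.32.

entirely on top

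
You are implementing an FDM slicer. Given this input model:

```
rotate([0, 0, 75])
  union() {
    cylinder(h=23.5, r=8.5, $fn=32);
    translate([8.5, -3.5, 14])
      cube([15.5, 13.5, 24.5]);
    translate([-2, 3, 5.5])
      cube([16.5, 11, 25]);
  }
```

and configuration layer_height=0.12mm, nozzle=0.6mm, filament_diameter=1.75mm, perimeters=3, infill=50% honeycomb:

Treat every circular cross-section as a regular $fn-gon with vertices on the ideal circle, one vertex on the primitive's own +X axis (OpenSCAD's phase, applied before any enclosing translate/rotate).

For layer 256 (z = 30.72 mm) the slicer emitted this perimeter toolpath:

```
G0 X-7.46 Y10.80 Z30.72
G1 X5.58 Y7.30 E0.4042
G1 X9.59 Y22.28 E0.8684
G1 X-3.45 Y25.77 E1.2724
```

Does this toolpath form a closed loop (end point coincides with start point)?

no

Start point (G0): (-7.46, 10.80). End point (last G1): the path does not return to the start — open.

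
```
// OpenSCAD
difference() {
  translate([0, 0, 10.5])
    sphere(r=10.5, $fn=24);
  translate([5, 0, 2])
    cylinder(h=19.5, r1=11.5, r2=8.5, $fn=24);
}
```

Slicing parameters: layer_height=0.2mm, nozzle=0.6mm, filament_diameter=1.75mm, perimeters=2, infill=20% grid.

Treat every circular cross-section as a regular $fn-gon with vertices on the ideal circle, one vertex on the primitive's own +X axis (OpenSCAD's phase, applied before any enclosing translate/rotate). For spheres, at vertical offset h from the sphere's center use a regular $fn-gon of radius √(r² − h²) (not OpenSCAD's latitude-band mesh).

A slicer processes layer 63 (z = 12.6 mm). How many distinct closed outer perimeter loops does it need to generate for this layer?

1

At z = 12.6 mm: the r=10.5 sphere slices to a regular 24-gon of circumradius 10.288 (√(r²−h²) with h=2.1 from center); the cone at (5, 0) contributes a regular 24-gon of circumradius 9.869 (interpolated between r1=11.5 and r2=8.5 at t=0.544); Subtracting the remaining from the first: starting from the r=10.5 sphere, the cone at (5, 0) partially overlaps it — only the 216.09 mm² overlap (of its 302.51 mm²) is removed, clipping the outline — 1 connected region. The result has 1 disconnected region.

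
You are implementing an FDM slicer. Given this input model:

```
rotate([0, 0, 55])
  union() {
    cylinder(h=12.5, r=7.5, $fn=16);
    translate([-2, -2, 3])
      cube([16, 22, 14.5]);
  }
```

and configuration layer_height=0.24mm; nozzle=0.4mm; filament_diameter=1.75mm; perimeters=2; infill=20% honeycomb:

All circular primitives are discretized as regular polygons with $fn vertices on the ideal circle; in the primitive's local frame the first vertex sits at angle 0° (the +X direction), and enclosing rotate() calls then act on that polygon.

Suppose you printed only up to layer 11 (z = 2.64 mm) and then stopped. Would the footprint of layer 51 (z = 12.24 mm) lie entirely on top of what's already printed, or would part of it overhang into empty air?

part overhangs

Compare the two slices. At z = 2.64: the r=7.5 cylinder gives a regular 16-gon of circumradius 7.5 (constant along its height) (area = (16/2)·7.500²·sin(360°/16) = 172.21 mm²); the cube at (-2, -2) is not intersected at this z (z outside [3, 17.5]); Merging all regions: only the r=7.5 cylinder is present, so the union is just that shape — area = 172.21 mm²; (whole slice rotated 55° about Z — lengths, areas and connectivity unchanged). At z = 12.24: the r=7.5 cylinder contributes a regular 16-gon of circumradius 7.5 (area = (16/2)·7.500²·sin(360°/16) = 172.21 mm²); the cube at (-2, -2) is present — its section is the full 16×22 rectangle (area 352.00 mm²); Taking the union: the regions partially overlap — summed areas 524.21 mm² minus the doubly-counted overlap 76.26 mm² gives 447.95 mm² — area = 447.95 mm²; (rotated 55° about Z; rotation is an isometry so areas/perimeters/island counts are preserved). Checking containment: at z = 12.24 the cross-section extends beyond the z = 2.64 cross-section by about 275.74 mm².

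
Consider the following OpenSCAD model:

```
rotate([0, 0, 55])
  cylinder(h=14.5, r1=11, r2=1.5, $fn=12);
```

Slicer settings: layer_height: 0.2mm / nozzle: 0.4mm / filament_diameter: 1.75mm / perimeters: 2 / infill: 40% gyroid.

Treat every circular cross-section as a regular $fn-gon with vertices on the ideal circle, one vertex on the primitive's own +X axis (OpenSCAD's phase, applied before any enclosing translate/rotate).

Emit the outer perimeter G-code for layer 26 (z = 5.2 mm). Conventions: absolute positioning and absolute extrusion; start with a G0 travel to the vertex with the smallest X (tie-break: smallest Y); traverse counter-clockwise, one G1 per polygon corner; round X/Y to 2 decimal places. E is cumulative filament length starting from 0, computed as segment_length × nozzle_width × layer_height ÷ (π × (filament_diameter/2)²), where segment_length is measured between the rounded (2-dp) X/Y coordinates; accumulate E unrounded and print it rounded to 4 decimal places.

At z = 5.2 mm: the cone (r1=11→r2=1.5) has section circumradius 7.593 here — a regular 12-gon; (whole slice rotated 55° about Z — lengths, areas and connectivity unchanged). The outline is a single polygon with 12 vertices. Extrusion per mm of travel: 0.4 × 0.2 / (π × 0.875²) = 0.033260. Accumulating E over each segment gives final E = 1.5686.

G0 X-7.56 Y0.66 Z5.20
G1 X-6.88 Y-3.21 E0.1307
G1 X-4.36 Y-6.22 E0.2613
G1 X-0.66 Y-7.56 E0.3921
G1 X3.21 Y-6.88 E0.5228
G1 X6.22 Y-4.36 E0.6534
G1 X7.56 Y-0.66 E0.7843
G1 X6.88 Y3.21 E0.9150
G1 X4.36 Y6.22 E1.0455
G1 X0.66 Y7.56 E1.1764
G1 X-3.21 Y6.88 E1.3071
G1 X-6.22 Y4.36 E1.4377
G1 X-7.56 Y0.66 E1.5686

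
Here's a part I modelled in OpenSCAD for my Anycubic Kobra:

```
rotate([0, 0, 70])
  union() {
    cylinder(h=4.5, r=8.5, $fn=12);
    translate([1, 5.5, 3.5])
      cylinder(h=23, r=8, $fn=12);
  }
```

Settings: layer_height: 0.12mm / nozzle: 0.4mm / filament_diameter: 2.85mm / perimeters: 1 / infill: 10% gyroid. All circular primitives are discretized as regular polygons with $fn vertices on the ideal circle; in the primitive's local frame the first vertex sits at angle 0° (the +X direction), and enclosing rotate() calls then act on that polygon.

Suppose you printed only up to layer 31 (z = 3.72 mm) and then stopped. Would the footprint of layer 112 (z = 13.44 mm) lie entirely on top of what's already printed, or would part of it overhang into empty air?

Compare the two slices. At z = 3.72: the r=8.5 cylinder gives a regular 12-gon of circumradius 8.5 (constant along its height) (area = (12/2)·8.500²·sin(360°/12) = 216.75 mm²); the cylinder at (1, 5.5): section is a regular 12-gon, circumradius r=8 (area = (12/2)·8.000²·sin(360°/12) = 192.00 mm²); Combining (union): the regions partially overlap — summed areas 408.75 mm² minus the doubly-counted overlap 115.61 mm² gives 293.14 mm² — area = 293.14 mm²; (whole slice rotated 70° about Z — lengths, areas and connectivity unchanged). At z = 13.44: the cylinder is absent (z outside [0, 4.5]); the r=8 cylinder at (1, 5.5) contributes a regular 12-gon of circumradius 8 (area = (12/2)·8.000²·sin(360°/12) = 192.00 mm²); Merging all regions: only the r=8 cylinder at (1, 5.5) is present, so the union is just that shape — area = 192.00 mm²; (whole slice rotated 70° about Z — lengths, areas and connectivity unchanged). Checking containment: the cross-section at z = 13.44 is a subset of the cross-section at z = 3.72.

entirely on top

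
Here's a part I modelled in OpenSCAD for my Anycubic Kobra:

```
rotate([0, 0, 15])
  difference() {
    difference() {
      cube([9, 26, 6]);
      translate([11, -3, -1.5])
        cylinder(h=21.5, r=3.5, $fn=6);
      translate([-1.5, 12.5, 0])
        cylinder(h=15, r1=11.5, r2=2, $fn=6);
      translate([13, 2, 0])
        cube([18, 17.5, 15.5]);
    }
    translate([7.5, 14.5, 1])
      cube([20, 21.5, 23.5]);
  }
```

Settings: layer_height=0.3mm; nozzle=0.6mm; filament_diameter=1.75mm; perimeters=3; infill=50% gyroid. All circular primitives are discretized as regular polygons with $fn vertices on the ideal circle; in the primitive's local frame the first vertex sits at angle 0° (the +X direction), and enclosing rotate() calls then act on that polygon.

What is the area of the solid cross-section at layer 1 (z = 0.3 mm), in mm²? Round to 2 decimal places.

At z = 0.3 mm: the 9×26 cube contributes its full rectangle (area 234.00 mm²); the r=3.5 cylinder at (11, -3) contributes a regular 6-gon of circumradius 3.5 (area = (6/2)·3.500²·sin(360°/6) = 31.83 mm²); the cone at (-1.5, 12.5): at t=0.020 of its height the radius interpolates to r₁+(r₂−r₁)t = 11.310, giving a regular 6-gon of that circumradius (area = (6/2)·11.310²·sin(360°/6) = 332.34 mm²); the 18×17.5 cube at (13, 2) contributes its full rectangle (area 315.00 mm²); Subtracting the remaining from the first: starting from the 9×26 cube (234.00 mm²), the r=3.5 cylinder at (11, -3) misses the remaining region (no effect); the cone at (-1.5, 12.5) partially overlaps it — only the 135.65 mm² overlap (of its 332.34 mm²) is removed, clipping the outline; the 18×17.5 cube at (13, 2) misses the remaining region (no effect) — area = 98.35 mm²; the cube at (7.5, 14.5) is not intersected at this z (z outside [1, 24.5]); After the difference (first − rest): none of the subtracted shapes is present at this height, so that combined region is unchanged — area = 98.35 mm²; (rotated 15° about Z; rotation is an isometry so areas/perimeters/island counts are preserved). Overall, the cross-section has 2 separate islands. Net area = 98.35 mm².

98.35 mm²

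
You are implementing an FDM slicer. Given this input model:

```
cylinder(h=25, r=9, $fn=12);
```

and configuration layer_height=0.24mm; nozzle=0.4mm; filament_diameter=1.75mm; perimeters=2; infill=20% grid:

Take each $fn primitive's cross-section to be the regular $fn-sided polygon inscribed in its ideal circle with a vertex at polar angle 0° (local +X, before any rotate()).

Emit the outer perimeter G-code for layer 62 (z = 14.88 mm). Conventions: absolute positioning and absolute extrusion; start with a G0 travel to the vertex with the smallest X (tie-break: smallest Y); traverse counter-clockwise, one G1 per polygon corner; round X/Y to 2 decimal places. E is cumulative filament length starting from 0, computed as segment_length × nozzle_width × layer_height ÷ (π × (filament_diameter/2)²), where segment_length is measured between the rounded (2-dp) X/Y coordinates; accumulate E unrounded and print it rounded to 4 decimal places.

G0 X-9.00 Y0.00 Z14.88
G1 X-7.79 Y-4.50 E0.1860
G1 X-4.50 Y-7.79 E0.3717
G1 X0.00 Y-9.00 E0.5577
G1 X4.50 Y-7.79 E0.7437
G1 X7.79 Y-4.50 E0.9294
G1 X9.00 Y0.00 E1.1153
G1 X7.79 Y4.50 E1.3013
G1 X4.50 Y7.79 E1.4870
G1 X0.00 Y9.00 E1.6730
G1 X-4.50 Y7.79 E1.8590
G1 X-7.79 Y4.50 E2.0447
G1 X-9.00 Y0.00 E2.2307

At z = 14.88 mm: the cylinder: section is a regular 12-gon, circumradius r=9. The outline is a single polygon with 12 vertices. Extrusion per mm of travel: 0.4 × 0.24 / (π × 0.875²) = 0.039912. Accumulating E over each segment gives final E = 2.2307.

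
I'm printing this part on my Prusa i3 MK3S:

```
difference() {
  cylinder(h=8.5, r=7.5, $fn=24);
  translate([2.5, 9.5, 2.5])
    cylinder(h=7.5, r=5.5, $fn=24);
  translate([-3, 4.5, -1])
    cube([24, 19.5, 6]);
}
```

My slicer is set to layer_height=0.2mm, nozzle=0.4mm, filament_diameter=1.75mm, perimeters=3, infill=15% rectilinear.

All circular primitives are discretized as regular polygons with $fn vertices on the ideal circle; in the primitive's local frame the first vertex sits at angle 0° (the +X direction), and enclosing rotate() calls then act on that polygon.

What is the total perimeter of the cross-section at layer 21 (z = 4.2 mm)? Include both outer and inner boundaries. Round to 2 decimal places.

At z = 4.2 mm: the r=7.5 cylinder gives a regular 24-gon of circumradius 7.5 (constant along its height) (perimeter = 2·24·7.500·sin(180°/24) = 46.99 mm); the r=5.5 cylinder at (2.5, 9.5) contributes a regular 24-gon of circumradius 5.5 (perimeter = 2·24·5.500·sin(180°/24) = 34.46 mm); the cube at (-3, 4.5) is present — its section is the full 24×19.5 rectangle (perimeter 87.00 mm); Taking the first minus the rest: starting from the r=7.5 cylinder, the r=5.5 cylinder at (2.5, 9.5) partially overlaps it — only the 17.57 mm² overlap (of its 93.95 mm²) is removed, clipping the outline; the 24×19.5 cube at (-3, 4.5) partially overlaps it — only the 4.35 mm² overlap (of its 468.00 mm²) is removed, clipping the outline — boundary = 48.37 mm. Overall, the cross-section is a single solid region. Total boundary length (outer) = 48.37 mm.

48.37 mm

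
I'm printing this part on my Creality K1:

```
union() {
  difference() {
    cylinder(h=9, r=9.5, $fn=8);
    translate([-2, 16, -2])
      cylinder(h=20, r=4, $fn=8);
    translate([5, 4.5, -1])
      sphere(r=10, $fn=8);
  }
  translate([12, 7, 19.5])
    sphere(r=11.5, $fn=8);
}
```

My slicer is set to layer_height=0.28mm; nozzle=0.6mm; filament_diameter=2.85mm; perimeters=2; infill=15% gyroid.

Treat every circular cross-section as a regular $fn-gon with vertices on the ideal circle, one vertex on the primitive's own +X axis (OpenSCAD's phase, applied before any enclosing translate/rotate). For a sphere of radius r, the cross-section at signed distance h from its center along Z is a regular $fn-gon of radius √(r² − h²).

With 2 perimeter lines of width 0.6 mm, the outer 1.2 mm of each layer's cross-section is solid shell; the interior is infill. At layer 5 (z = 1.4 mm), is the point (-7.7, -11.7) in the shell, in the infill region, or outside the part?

At z = 1.4 mm: the cylinder: section is a regular 8-gon, circumradius r=9.5; the r=4 cylinder at (-2, 16) gives a regular 8-gon of circumradius 4 (constant along its height); the sphere at (5, 4.5): section is a regular 8-gon, circumradius = √(r²−h²) = √(10²−2.4²) = 9.708; After the difference (first − rest): starting from the r=9.5 cylinder, the r=4 cylinder at (-2, 16) misses the remaining region (no effect); the r=10 sphere at (5, 4.5) partially overlaps it — only the 141.02 mm² overlap (of its 266.55 mm²) is removed, clipping the outline — 1 connected region; the sphere at (12, 7) is absent (|z−center|=18.100 > r=11.5); Merging all regions: only that combined region is present, so the union is just that shape — 1 connected region. Overall, the cross-section is a single solid region. The nearest boundary edge runs (-0.00, -9.50)→(-6.72, -6.72); distance from the point to it = 4.98 mm. The point is not inside any of the regions above, so it lies outside the cross-section (4.98 mm from the nearest boundary).

outside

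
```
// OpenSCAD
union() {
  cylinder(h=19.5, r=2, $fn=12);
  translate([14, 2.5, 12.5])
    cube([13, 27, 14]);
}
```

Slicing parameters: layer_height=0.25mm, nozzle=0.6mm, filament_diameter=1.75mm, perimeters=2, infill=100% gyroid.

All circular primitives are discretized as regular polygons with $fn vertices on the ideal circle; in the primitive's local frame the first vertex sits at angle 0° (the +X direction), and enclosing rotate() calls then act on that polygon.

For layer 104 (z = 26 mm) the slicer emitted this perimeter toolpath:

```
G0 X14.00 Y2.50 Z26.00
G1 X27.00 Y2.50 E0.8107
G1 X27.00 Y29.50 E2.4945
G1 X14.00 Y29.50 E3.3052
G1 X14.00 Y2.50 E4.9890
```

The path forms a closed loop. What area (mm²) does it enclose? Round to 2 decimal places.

Apply the shoelace formula to the sequence of (X, Y) vertices; enclosed area = 351.00 mm².

351.00 mm²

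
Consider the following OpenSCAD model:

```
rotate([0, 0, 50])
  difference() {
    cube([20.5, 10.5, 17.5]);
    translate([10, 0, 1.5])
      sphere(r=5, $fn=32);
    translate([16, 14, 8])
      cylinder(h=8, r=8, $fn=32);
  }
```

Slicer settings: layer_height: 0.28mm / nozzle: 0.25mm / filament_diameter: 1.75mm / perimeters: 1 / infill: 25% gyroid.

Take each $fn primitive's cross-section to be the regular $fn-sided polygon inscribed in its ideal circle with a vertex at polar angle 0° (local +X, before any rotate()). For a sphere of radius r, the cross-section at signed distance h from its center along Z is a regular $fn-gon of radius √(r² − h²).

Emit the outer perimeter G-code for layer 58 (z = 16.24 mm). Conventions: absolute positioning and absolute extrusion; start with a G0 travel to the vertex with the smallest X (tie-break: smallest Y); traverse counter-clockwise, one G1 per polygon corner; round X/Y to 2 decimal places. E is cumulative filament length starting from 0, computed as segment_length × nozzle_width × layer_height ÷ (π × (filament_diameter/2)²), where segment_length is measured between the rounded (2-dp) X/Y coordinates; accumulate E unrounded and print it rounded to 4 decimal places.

At z = 16.24 mm: the cube is present — its section is the full 20.5×10.5 rectangle; the sphere at (10, 0) is not intersected at this z (|z−center|=14.740 > r=5); the cylinder at (16, 14) does not reach this height (z outside [8, 16]); After the difference (first − rest): none of the subtracted shapes is present at this height, so the 20.5×10.5 cube is unchanged — 1 connected region; (rotated 50° about Z; rotation is an isometry so areas/perimeters/island counts are preserved). The outline is a single polygon with 4 vertices. Extrusion per mm of travel: 0.25 × 0.28 / (π × 0.875²) = 0.029103. Accumulating E over each segment gives final E = 1.8042.

G0 X-8.04 Y6.75 Z16.24
G1 X0.00 Y0.00 E0.3055
G1 X13.18 Y15.70 E0.9021
G1 X5.13 Y22.45 E1.2078
G1 X-8.04 Y6.75 E1.8042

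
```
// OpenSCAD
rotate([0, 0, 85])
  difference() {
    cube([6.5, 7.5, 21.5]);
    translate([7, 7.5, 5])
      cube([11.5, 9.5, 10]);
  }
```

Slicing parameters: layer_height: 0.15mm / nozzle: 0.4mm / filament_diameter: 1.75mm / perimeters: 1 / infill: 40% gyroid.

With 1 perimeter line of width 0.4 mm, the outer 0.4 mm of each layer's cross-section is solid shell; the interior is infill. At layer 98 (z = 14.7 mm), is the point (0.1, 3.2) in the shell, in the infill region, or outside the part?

At z = 14.7 mm: the 6.5×7.5 cube contributes its full rectangle; the 11.5×9.5 cube at (7, 7.5) contributes its full rectangle; Taking the first minus the rest: starting from the 6.5×7.5 cube, the 11.5×9.5 cube at (7, 7.5) misses the remaining region (no effect) — 1 connected region; (whole slice rotated 85° about Z — lengths, areas and connectivity unchanged). Overall, the cross-section is a single solid region. Undo the 85° rotation: the query point maps to (3.197, 0.179) in the un-rotated model frame. The nearest boundary edge runs (6.50, 0.00)→(0.00, 0.00); distance from the point to it = 0.18 mm. The point is inside the cross-section, 0.18 mm from the nearest boundary — within the 0.4 mm shell band (1 × 0.4).

shell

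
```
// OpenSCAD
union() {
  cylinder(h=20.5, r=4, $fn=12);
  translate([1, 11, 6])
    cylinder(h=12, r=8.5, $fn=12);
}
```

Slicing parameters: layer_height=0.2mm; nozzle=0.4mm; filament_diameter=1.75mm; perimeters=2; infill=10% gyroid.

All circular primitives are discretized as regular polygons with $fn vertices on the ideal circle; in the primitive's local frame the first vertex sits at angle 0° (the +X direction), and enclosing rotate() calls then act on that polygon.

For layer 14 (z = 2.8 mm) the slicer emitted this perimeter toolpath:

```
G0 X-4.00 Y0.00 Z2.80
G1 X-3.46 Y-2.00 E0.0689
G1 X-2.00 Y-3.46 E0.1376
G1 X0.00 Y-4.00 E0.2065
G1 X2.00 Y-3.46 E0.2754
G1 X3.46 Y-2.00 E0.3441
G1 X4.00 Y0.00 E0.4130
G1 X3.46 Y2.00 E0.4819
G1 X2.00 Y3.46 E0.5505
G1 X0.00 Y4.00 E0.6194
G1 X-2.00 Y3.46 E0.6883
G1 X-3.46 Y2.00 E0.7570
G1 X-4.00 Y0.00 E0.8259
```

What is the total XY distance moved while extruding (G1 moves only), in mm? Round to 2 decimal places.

Sum the Euclidean lengths of each G1 segment: total = 24.83 mm.

24.83 mm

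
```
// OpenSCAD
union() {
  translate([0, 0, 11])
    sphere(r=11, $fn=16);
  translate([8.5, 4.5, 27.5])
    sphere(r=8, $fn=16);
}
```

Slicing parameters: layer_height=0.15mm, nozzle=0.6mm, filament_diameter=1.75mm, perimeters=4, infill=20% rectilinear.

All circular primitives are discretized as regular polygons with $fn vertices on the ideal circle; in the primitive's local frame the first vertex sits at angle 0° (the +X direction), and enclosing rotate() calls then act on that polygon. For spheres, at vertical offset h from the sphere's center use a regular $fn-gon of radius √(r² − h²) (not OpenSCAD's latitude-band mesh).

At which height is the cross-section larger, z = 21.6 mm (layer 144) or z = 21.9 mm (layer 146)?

layer 144 (z = 21.6 mm)

Layer 144 (z = 21.6): the sphere: section is a regular 16-gon, circumradius = √(r²−h²) = √(11²−10.6²) = 2.939 (area = (16/2)·2.939²·sin(360°/16) = 26.45 mm²); the r=8 sphere at (8.5, 4.5) slices to a regular 16-gon of circumradius 5.403 (√(r²−h²) with h=5.9 from center) (area = (16/2)·5.403²·sin(360°/16) = 89.36 mm²); Taking the union: the 2 present regions are separate (no shared area or edge), so areas and boundary lengths simply add and each stays a separate island — area = 115.82 mm². So its area = 115.82 mm². Layer 146 (z = 21.9): the r=11 sphere slices to a regular 16-gon of circumradius 1.480 (√(r²−h²) with h=10.9 from center) (area = (16/2)·1.480²·sin(360°/16) = 6.70 mm²); the r=8 sphere at (8.5, 4.5) slices to a regular 16-gon of circumradius 5.713 (√(r²−h²) with h=5.6 from center) (area = (16/2)·5.713²·sin(360°/16) = 99.93 mm²); Taking the union: the 2 present regions are separate (no shared area or edge), so areas and boundary lengths simply add and each stays a separate island — area = 106.63 mm². So its area = 106.63 mm². Layer 144 is larger (115.82 vs 106.63 mm²).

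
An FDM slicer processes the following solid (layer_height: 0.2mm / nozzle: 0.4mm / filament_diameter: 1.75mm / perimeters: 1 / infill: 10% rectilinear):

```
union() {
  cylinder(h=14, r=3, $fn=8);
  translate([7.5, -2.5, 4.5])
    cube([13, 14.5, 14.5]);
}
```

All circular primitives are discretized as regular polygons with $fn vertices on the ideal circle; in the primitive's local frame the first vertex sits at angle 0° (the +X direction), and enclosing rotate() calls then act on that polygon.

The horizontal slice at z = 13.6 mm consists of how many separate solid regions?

At z = 13.6 mm: the r=3 cylinder gives a regular 8-gon of circumradius 3 (constant along its height); the cube at (7.5, -2.5) is present — its section is the full 13×14.5 rectangle; Taking the union: the 2 present regions are separate (no shared area or edge), so areas and boundary lengths simply add and each stays a separate island — 2 connected regions. The result has 2 disconnected regions.

2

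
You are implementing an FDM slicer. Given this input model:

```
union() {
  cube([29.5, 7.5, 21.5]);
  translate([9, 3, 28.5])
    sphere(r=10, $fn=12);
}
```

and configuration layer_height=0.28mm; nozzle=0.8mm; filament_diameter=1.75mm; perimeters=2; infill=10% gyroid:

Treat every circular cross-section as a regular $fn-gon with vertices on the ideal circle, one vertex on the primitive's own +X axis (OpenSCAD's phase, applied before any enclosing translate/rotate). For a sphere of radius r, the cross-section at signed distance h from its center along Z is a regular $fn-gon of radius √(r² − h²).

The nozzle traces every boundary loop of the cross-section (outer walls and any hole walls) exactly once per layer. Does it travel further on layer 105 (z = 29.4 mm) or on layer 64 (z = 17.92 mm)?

Layer 105 (z = 29.4): the cube is absent (z outside [0, 21.5]); the sphere at (9, 3): section is a regular 12-gon, circumradius = √(r²−h²) = √(10²−0.9²) = 9.959 (perimeter = 2·12·9.959·sin(180°/12) = 61.86 mm); Merging all regions: only the r=10 sphere at (9, 3) is present, so the union is just that shape — boundary = 61.86 mm. So its perimeter = 61.86 mm. Layer 64 (z = 17.92): the cube is present — its section is the full 29.5×7.5 rectangle (perimeter 74.00 mm); the sphere at (9, 3) is absent (|z−center|=10.580 > r=10); Taking the union: only the 29.5×7.5 cube is present, so the union is just that shape — boundary = 74.00 mm. So its perimeter = 74.00 mm. Layer 64 is larger (74.00 vs 61.86 mm).

layer 64 (z = 17.92 mm)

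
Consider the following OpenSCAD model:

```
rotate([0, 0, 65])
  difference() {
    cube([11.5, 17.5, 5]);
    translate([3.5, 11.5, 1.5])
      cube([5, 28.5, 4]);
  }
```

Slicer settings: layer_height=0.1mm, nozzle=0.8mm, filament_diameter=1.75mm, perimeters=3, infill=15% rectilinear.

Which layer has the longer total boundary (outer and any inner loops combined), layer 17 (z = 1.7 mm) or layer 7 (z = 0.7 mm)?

layer 17 (z = 1.7 mm)

Layer 17 (z = 1.7): the 11.5×17.5 cube contributes its full rectangle (perimeter 58.00 mm); the cube at (3.5, 11.5) (footprint 5×28.5) is included at this height (perimeter 67.00 mm); Subtracting the remaining from the first: starting from the 11.5×17.5 cube, the 5×28.5 cube at (3.5, 11.5) partially overlaps it — only the 30.00 mm² overlap (of its 142.50 mm²) is removed, clipping the outline — boundary = 70.00 mm; (whole slice rotated 65° about Z — lengths, areas and connectivity unchanged). So its perimeter = 70.00 mm. Layer 7 (z = 0.7): the cube is present — its section is the full 11.5×17.5 rectangle (perimeter 58.00 mm); the cube at (3.5, 11.5) is not intersected at this z (z outside [1.5, 5.5]); Taking the first minus the rest: none of the subtracted shapes is present at this height, so the 11.5×17.5 cube is unchanged — boundary = 58.00 mm; (rotated 65° about Z; rotation is an isometry so areas/perimeters/island counts are preserved). So its perimeter = 58.00 mm. Layer 17 is larger (70.00 vs 58.00 mm).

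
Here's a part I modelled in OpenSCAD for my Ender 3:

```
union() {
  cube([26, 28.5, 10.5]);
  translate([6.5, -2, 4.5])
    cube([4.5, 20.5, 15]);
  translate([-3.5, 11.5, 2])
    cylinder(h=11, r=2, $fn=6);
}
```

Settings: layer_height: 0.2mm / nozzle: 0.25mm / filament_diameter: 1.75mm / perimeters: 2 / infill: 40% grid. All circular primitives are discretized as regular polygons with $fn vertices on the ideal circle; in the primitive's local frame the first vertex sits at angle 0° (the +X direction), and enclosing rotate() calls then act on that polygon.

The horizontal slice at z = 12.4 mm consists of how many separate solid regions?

2

At z = 12.4 mm: the cube is absent (z outside [0, 10.5]); the cube at (6.5, -2) (footprint 4.5×20.5) is included at this height; the r=2 cylinder at (-3.5, 11.5) gives a regular 6-gon of circumradius 2 (constant along its height); Taking the union: the 2 present regions are separate (no shared area or edge), so areas and boundary lengths simply add and each stays a separate island — 2 connected regions. The result has 2 disconnected regions.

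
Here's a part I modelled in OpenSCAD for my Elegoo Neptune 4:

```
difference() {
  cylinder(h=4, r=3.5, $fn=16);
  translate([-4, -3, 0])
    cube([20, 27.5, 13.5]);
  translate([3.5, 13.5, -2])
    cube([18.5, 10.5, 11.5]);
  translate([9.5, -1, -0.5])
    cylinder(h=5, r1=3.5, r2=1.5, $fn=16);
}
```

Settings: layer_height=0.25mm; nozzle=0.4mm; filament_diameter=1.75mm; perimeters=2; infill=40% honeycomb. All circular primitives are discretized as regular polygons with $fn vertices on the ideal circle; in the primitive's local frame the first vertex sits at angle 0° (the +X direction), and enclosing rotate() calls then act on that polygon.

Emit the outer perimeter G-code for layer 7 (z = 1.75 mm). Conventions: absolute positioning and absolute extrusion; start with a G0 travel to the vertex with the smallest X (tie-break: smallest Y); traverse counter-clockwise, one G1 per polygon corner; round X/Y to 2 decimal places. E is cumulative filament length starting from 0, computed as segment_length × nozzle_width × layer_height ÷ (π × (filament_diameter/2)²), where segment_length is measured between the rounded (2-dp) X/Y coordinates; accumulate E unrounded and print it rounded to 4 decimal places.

At z = 1.75 mm: the r=3.5 cylinder gives a regular 16-gon of circumradius 3.5 (constant along its height); the cube at (-4, -3) is present — its section is the full 20×27.5 rectangle; the cube at (3.5, 13.5) (footprint 18.5×10.5) is included at this height; the cone at (9.5, -1): at t=0.450 of its height the radius interpolates to r₁+(r₂−r₁)t = 2.600, giving a regular 16-gon of that circumradius; Taking the first minus the rest: starting from the r=3.5 cylinder, the 20×27.5 cube at (-4, -3) partially overlaps it — only the 36.44 mm² overlap (of its 550.00 mm²) is removed, clipping the outline; the 18.5×10.5 cube at (3.5, 13.5) misses the remaining region (no effect); the cone at (9.5, -1) misses the remaining region (no effect) — 1 connected region. The outline is a single polygon with 5 vertices. Extrusion per mm of travel: 0.4 × 0.25 / (π × 0.875²) = 0.041575. Accumulating E over each segment gives final E = 0.2890.

G0 X-1.69 Y-3.00 Z1.75
G1 X-1.34 Y-3.23 E0.0174
G1 X0.00 Y-3.50 E0.0742
G1 X1.34 Y-3.23 E0.1311
G1 X1.69 Y-3.00 E0.1485
G1 X-1.69 Y-3.00 E0.2890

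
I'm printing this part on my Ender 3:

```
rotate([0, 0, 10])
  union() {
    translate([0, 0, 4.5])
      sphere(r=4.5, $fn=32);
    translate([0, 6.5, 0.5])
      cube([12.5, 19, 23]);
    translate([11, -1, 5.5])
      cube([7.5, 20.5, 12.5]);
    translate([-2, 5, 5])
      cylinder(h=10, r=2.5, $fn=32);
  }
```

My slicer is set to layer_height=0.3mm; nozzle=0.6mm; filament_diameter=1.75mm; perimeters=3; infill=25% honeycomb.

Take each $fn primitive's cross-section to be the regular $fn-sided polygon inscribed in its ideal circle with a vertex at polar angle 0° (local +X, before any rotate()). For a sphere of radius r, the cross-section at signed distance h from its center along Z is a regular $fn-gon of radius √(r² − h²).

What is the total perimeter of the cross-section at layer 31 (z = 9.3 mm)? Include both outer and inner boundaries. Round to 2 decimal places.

At z = 9.3 mm: the sphere is absent (|z−center|=4.800 > r=4.5); the cube at (0, 6.5) (footprint 12.5×19) is included at this height (perimeter 63.00 mm); the cube at (11, -1) (footprint 7.5×20.5) is included at this height (perimeter 56.00 mm); the cylinder at (-2, 5): section is a regular 32-gon, circumradius r=2.5 (perimeter = 2·32·2.500·sin(180°/32) = 15.68 mm); Combining (union): the regions partially overlap (shared area 19.50 mm²), so the edge portions inside another operand are dropped and the merged outline is re-measured after clipping — boundary = 105.68 mm; (rotated 10° about Z; rotation is an isometry so areas/perimeters/island counts are preserved). Overall, the cross-section has 2 separate islands. Total boundary length (outer) = 105.68 mm.

105.68 mm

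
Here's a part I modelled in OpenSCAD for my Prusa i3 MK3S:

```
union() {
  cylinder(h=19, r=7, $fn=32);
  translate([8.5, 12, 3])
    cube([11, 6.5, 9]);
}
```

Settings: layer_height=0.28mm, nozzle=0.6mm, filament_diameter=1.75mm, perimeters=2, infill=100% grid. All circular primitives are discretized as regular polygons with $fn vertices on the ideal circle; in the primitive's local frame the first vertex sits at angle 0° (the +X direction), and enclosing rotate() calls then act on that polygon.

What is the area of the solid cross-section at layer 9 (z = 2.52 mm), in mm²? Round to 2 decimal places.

152.95 mm²

At z = 2.52 mm: the r=7 cylinder gives a regular 32-gon of circumradius 7 (constant along its height) (area = (32/2)·7.000²·sin(360°/32) = 152.95 mm²); the cube at (8.5, 12) does not reach this height (z outside [3, 12]); Combining (union): only the r=7 cylinder is present, so the union is just that shape — area = 152.95 mm². Overall, the cross-section is a single solid region. Net area = 152.95 mm².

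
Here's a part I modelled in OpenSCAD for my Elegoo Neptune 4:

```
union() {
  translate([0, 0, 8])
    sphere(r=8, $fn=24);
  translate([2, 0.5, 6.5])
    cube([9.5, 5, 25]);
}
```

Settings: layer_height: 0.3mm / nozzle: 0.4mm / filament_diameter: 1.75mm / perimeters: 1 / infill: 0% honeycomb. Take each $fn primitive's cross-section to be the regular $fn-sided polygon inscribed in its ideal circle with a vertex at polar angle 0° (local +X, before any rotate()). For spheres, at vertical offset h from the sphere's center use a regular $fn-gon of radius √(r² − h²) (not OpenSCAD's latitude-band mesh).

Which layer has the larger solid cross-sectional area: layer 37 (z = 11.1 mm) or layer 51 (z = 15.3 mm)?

Layer 37 (z = 11.1): the sphere: section is a regular 24-gon, circumradius = √(r²−h²) = √(8²−3.1²) = 7.375 (area = (24/2)·7.375²·sin(360°/24) = 168.93 mm²); the cube at (2, 0.5) (footprint 9.5×5) is included at this height (area 47.50 mm²); Taking the union: the regions partially overlap — summed areas 216.43 mm² minus the doubly-counted overlap 22.48 mm² gives 193.95 mm² — area = 193.95 mm². So its area = 193.95 mm². Layer 51 (z = 15.3): the sphere: section is a regular 24-gon, circumradius = √(r²−h²) = √(8²−7.3²) = 3.273 (area = (24/2)·3.273²·sin(360°/24) = 33.26 mm²); the cube at (2, 0.5) is present — its section is the full 9.5×5 rectangle (area 47.50 mm²); Merging all regions: the regions partially overlap — summed areas 80.76 mm² minus the doubly-counted overlap 1.63 mm² gives 79.14 mm² — area = 79.14 mm². So its area = 79.14 mm². Layer 37 is larger (193.95 vs 79.14 mm²).

layer 37 (z = 11.1 mm)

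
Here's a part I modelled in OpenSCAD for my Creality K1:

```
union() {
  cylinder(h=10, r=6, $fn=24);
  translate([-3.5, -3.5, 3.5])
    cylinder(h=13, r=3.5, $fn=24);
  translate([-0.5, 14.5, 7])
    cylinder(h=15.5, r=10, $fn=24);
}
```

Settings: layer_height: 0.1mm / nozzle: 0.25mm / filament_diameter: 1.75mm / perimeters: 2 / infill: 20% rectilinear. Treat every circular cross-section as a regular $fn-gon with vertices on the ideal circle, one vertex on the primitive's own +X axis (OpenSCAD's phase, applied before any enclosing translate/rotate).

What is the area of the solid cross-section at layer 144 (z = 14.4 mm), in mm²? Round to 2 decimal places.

At z = 14.4 mm: the cylinder is not intersected at this z (z outside [0, 10]); the cylinder at (-3.5, -3.5): section is a regular 24-gon, circumradius r=3.5 (area = (24/2)·3.500²·sin(360°/24) = 38.05 mm²); the r=10 cylinder at (-0.5, 14.5) contributes a regular 24-gon of circumradius 10 (area = (24/2)·10.000²·sin(360°/24) = 310.58 mm²); Merging all regions: the 2 present regions are separate (no shared area or edge), so areas and boundary lengths simply add and each stays a separate island — area = 348.63 mm². Overall, the cross-section has 2 separate islands. Net area = 348.63 mm².

348.63 mm²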